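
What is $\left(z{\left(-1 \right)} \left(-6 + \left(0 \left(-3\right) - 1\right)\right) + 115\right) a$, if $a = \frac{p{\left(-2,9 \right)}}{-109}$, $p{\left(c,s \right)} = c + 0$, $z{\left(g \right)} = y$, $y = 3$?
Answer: $\frac{188}{109} \approx 1.7248$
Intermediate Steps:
$z{\left(g \right)} = 3$
$p{\left(c,s \right)} = c$
$a = \frac{2}{109}$ ($a = - \frac{2}{-109} = \left(-2\right) \left(- \frac{1}{109}\right) = \frac{2}{109} \approx 0.018349$)
$\left(z{\left(-1 \right)} \left(-6 + \left(0 \left(-3\right) - 1\right)\right) + 115\right) a = \left(3 \left(-6 + \left(0 \left(-3\right) - 1\right)\right) + 115\right) \frac{2}{109} = \left(3 \left(-6 + \left(0 - 1\right)\right) + 115\right) \frac{2}{109} = \left(3 \left(-6 - 1\right) + 115\right) \frac{2}{109} = \left(3 \left(-7\right) + 115\right) \frac{2}{109} = \left(-21 + 115\right) \frac{2}{109} = 94 \cdot \frac{2}{109} = \frac{188}{109}$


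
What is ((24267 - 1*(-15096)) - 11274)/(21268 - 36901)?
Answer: -3121/1737 ≈ -1.7968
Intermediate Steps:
((24267 - 1*(-15096)) - 11274)/(21268 - 36901) = ((24267 + 15096) - 11274)/(-15633) = (39363 - 11274)*(-1/15633) = 28089*(-1/15633) = -3121/1737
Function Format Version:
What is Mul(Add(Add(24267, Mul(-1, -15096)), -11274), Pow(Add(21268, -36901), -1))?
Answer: Rational(-3121, 1737) ≈ -1.7968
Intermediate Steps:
Mul(Add(Add(24267, Mul(-1, -15096)), -11274), Pow(Add(21268, -36901), -1)) = Mul(Add(Add(24267, 15096), -11274), Pow(-15633, -1)) = Mul(Add(39363, -11274), Rational(-1, 15633)) = Mul(28089, Rational(-1, 15633)) = Rational(-3121, 1737)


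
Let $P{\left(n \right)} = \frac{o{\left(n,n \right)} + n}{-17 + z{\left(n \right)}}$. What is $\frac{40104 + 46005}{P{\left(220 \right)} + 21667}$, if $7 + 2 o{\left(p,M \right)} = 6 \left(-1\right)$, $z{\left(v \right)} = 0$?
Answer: $\frac{975902}{245417} \approx 3.9765$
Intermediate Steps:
$o{\left(p,M \right)} = - \frac{13}{2}$ ($o{\left(p,M \right)} = - \frac{7}{2} + \frac{6 \left(-1\right)}{2} = - \frac{7}{2} + \frac{1}{2} \left(-6\right) = - \frac{7}{2} - 3 = - \frac{13}{2}$)
$P{\left(n \right)} = \frac{13}{34} - \frac{n}{17}$ ($P{\left(n \right)} = \frac{- \frac{13}{2} + n}{-17 + 0} = \frac{- \frac{13}{2} + n}{-17} = \left(- \frac{13}{2} + n\right) \left(- \frac{1}{17}\right) = \frac{13}{34} - \frac{n}{17}$)
$\frac{40104 + 46005}{P{\left(220 \right)} + 21667} = \frac{40104 + 46005}{\left(\frac{13}{34} - \frac{220}{17}\right) + 21667} = \frac{86109}{\left(\frac{13}{34} - \frac{220}{17}\right) + 21667} = \frac{86109}{- \frac{427}{34} + 21667} = \frac{86109}{\frac{736251}{34}} = 86109 \cdot \frac{34}{736251} = \frac{975902}{245417}$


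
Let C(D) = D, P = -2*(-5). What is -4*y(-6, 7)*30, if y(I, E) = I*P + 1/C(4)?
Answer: 7170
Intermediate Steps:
P = 10
y(I, E) = ¼ + 10*I (y(I, E) = I*10 + 1/4 = 10*I + ¼ = ¼ + 10*I)
-4*y(-6, 7)*30 = -4*(¼ + 10*(-6))*30 = -4*(¼ - 60)*30 = -4*(-239/4)*30 = 239*30 = 7170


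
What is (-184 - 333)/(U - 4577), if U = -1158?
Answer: 517/5735 ≈ 0.090148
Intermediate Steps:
(-184 - 333)/(U - 4577) = (-184 - 333)/(-1158 - 4577) = -517/(-5735) = -517*(-1/5735) = 517/5735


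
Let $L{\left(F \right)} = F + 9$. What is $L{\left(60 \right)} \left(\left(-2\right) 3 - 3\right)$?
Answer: $-621$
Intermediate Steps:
$L{\left(F \right)} = 9 + F$
$L{\left(60 \right)} \left(\left(-2\right) 3 - 3\right) = \left(9 + 60\right) \left(\left(-2\right) 3 - 3\right) = 69 \left(-6 - 3\right) = 69 \left(-9\right) = -621$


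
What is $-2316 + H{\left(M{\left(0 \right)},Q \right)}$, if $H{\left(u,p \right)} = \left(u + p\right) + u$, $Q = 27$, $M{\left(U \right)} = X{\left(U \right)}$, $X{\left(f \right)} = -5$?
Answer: $-2299$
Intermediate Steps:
$M{\left(U \right)} = -5$
$H{\left(u,p \right)} = p + 2 u$ ($H{\left(u,p \right)} = \left(p + u\right) + u = p + 2 u$)
$-2316 + H{\left(M{\left(0 \right)},Q \right)} = -2316 + \left(27 + 2 \left(-5\right)\right) = -2316 + \left(27 - 10\right) = -2316 + 17 = -2299$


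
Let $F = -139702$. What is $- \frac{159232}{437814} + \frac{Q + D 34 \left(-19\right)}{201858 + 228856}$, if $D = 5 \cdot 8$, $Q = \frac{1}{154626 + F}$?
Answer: $- \frac{45860628527353}{108240683418504} \approx -0.42369$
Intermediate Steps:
$Q = \frac{1}{14924}$ ($Q = \frac{1}{154626 - 139702} = \frac{1}{14924} \approx 6.7006 \cdot 10^{-5}$)
$D = 40$
$- \frac{159232}{437814} + \frac{Q + D 34 \left(-19\right)}{201858 + 228856} = - \frac{159232}{437814} + \frac{\frac{1}{14924} + 40 \cdot 34 \left(-19\right)}{201858 + 228856} = \left(-159232\right) \frac{1}{437814} + \frac{\frac{1}{14924} + 1360 \left(-19\right)}{430714} = - \frac{79616}{218907} + \left(\frac{1}{14924} - 25840\right) \frac{1}{430714} = - \frac{79616}{218907} - \frac{385636159}{6427975736} = - \frac{45860628527353}{108240683418504}$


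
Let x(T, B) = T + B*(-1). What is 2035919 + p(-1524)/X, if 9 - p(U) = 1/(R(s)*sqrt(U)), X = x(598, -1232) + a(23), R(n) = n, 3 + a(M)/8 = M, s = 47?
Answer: 4051478819/1990 + I*sqrt(381)/71269860 ≈ 2.0359e+6 + 2.7388e-7*I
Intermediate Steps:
x(T, B) = T - B
a(M) = -24 + 8*M
X = 1990 (X = (598 - 1*(-1232)) + (-24 + 8*23) = (598 + 1232) + (-24 + 184) = 1830 + 160 = 1990)
p(U) = 9 - 1/(47*sqrt(U))
2035919 + p(-1524)/X = 2035919 + (9 - (-1)*I*sqrt(381)/35814)/1990 = 2035919 + (9 - (-1)*I*sqrt(381)/35814)*(1/1990) = 2035919 + (9 + I*sqrt(381)/35814)*(1/1990) = 2035919 + (9/1990 + I*sqrt(381)/71269860) = 4051478819/1990 + I*sqrt(381)/71269860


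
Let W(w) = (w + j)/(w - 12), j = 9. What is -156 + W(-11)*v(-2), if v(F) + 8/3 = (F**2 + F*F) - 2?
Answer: -10744/69 ≈ -155.71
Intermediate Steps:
v(F) = -14/3 + 2*F**2 (v(F) = -8/3 + ((F**2 + F*F) - 2) = -8/3 + ((F**2 + F**2) - 2) = -8/3 + (2*F**2 - 2) = -8/3 + (-2 + 2*F**2) = -14/3 + 2*F**2)
W(w) = (9 + w)/(-12 + w) (W(w) = (w + 9)/(w - 12) = (9 + w)/(-12 + w))
-156 + W(-11)*v(-2) = -156 + ((9 - 11)/(-12 - 11))*(-14/3 + 2*(-2)**2) = -156 + (-2/(-23))*(-14/3 + 2*4) = -156 + (-1/23*(-2))*(-14/3 + 8) = -156 + (2/23)*(10/3) = -156 + 20/69 = -10744/69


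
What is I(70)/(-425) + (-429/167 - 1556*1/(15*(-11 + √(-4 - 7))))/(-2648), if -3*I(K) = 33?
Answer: 19949227/845738100 - 389*I*√11/1310760 ≈ 0.023588 - 0.00098429*I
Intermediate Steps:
I(K) = -11 (I(K) = -⅓*33 = -11)
I(70)/(-425) + (-429/167 - 1556*1/(15*(-11 + √(-4 - 7))))/(-2648) = -11/(-425) + (-429/167 - 1556*1/(15*(-11 + √(-4 - 7))))/(-2648) = -11*(-1/425) + (-429*1/167 - 1556*1/(15*(-11 + √(-11))))*(-1/2648) = 11/425 + (-429/167 - 1556*1/(15*(-11 + I*√11)))*(-1/2648) = 11/425 + (-429/167 - 1556/(-165 + 15*I*√11))*(-1/2648) = 11/425 + (429/442216 + 389/(662*(-165 + 15*I*√11))) = 5046701/187941800 + 389/(662*(-165 + 15*I*√11))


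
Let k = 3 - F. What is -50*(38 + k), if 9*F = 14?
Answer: -17750/9 ≈ -1972.2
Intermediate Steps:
F = 14/9 (F = (1/9)*14 = 14/9 ≈ 1.5556)
k = 13/9 (k = 3 - 1*14/9 = 3 - 14/9 = 13/9 ≈ 1.4444)
-50*(38 + k) = -50*(38 + 13/9) = -50*355/9 = -17750/9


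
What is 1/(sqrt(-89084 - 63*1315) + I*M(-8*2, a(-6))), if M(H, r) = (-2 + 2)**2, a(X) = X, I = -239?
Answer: -I*sqrt(171929)/171929 ≈ -0.0024117*I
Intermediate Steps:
M(H, r) = 0 (M(H, r) = 0**2 = 0)
1/(sqrt(-89084 - 63*1315) + I*M(-8*2, a(-6))) = 1/(sqrt(-89084 - 63*1315) - 239*0) = 1/(sqrt(-89084 - 82845) + 0) = 1/(sqrt(-171929) + 0) = 1/(I*sqrt(171929) + 0) = 1/(I*sqrt(171929)) = -I*sqrt(171929)/171929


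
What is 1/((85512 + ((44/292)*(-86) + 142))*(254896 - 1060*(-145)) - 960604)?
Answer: 73/2554388714324 ≈ 2.8578e-11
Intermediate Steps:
1/((85512 + ((44/292)*(-86) + 142))*(254896 - 1060*(-145)) - 960604) = 1/((85512 + ((44*(1/292))*(-86) + 142))*(254896 + 153700) - 960604) = 1/((85512 + ((11/73)*(-86) + 142))*408596 - 960604) = 1/((85512 + (-946/73 + 142))*408596 - 960604) = 1/((85512 + 9420/73)*408596 - 960604) = 1/((6251796/73)*408596 - 960604) = 1/(2554458838416/73 - 960604) = 1/(2554388714324/73) = 73/2554388714324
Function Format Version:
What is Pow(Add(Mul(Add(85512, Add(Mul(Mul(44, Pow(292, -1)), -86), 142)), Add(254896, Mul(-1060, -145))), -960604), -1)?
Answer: Rational(73, 2554388714324) ≈ 2.8578e-11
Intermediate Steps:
Pow(Add(Mul(Add(85512, Add(Mul(Mul(44, Pow(292, -1)), -86), 142)), Add(254896, Mul(-1060, -145))), -960604), -1) = Pow(Add(Mul(Add(85512, Add(Mul(Mul(44, Rational(1, 292)), -86), 142)), Add(254896, 153700)), -960604), -1) = Pow(Add(Mul(Add(85512, Add(Mul(Rational(11, 73), -86), 142)), 408596), -960604), -1) = Pow(Add(Mul(Add(85512, Add(Rational(-946, 73), 142)), 408596), -960604), -1) = Pow(Add(Mul(Add(85512, Rational(9420, 73)), 408596), -960604), -1) = Pow(Add(Mul(Rational(6251796, 73), 408596), -960604), -1) = Pow(Add(Rational(2554458838416, 73), -960604), -1) = Pow(Rational(2554388714324, 73), -1) = Rational(73, 2554388714324)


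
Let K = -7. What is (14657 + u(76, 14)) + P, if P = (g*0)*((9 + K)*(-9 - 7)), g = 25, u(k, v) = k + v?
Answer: 14747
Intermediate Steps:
P = 0 (P = (25*0)*((9 - 7)*(-9 - 7)) = 0*(2*(-16)) = 0*(-32) = 0)
(14657 + u(76, 14)) + P = (14657 + (76 + 14)) + 0 = (14657 + 90) + 0 = 14747 + 0 = 14747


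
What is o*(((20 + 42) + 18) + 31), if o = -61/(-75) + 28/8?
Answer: 23939/50 ≈ 478.78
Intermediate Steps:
o = 647/150 (o = -61*(-1/75) + 28*(⅛) = 61/75 + 7/2 = 647/150 ≈ 4.3133)
o*(((20 + 42) + 18) + 31) = 647*(((20 + 42) + 18) + 31)/150 = 647*((62 + 18) + 31)/150 = 647*(80 + 31)/150 = (647/150)*111 = 23939/50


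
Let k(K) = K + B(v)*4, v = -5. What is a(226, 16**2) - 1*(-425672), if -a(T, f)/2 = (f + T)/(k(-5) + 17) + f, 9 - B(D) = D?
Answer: 7227479/17 ≈ 4.2515e+5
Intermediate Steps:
B(D) = 9 - D
k(K) = 56 + K (k(K) = K + (9 - 1*(-5))*4 = K + (9 + 5)*4 = K + 14*4 = K + 56 = 56 + K)
a(T, f) = -69*f/34 - T/34 (a(T, f) = -2*((f + T)/((56 - 5) + 17) + f) = -2*((T + f)/(51 + 17) + f) = -2*((T + f)/68 + f) = -2*((T + f)*(1/68) + f) = -2*((T/68 + f/68) + f) = -2*(T/68 + 69*f/68) = -69*f/34 - T/34)
a(226, 16**2) - 1*(-425672) = (-69/34*16**2 - 1/34*226) - 1*(-425672) = (-69/34*256 - 113/17) + 425672 = (-8832/17 - 113/17) + 425672 = -8945/17 + 425672 = 7227479/17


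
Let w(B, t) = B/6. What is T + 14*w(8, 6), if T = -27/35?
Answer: 1879/105 ≈ 17.895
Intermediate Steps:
T = -27/35 (T = -27*1/35 = -27/35 ≈ -0.77143)
w(B, t) = B/6 (w(B, t) = B*(⅙) = B/6)
T + 14*w(8, 6) = -27/35 + 14*((⅙)*8) = -27/35 + 14*(4/3) = -27/35 + 56/3 = 1879/105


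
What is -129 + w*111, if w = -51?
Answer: -5790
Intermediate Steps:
-129 + w*111 = -129 - 51*111 = -129 - 5661 = -5790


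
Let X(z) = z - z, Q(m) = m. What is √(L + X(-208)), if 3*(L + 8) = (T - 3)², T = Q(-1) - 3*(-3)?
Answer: √3/3 ≈ 0.57735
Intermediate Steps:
X(z) = 0
T = 8 (T = -1 - 3*(-3) = -1 + 9 = 8)
L = ⅓ (L = -8 + (8 - 3)²/3 = -8 + (⅓)*5² = -8 + (⅓)*25 = -8 + 25/3 = ⅓ ≈ 0.33333)
√(L + X(-208)) = √(⅓ + 0) = √(⅓) = √3/3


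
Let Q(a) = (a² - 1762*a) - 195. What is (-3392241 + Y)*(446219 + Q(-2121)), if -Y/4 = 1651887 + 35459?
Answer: -88048239413875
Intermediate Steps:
Q(a) = -195 + a² - 1762*a
Y = -6749384 (Y = -4*(1651887 + 35459) = -4*1687346 = -6749384)
(-3392241 + Y)*(446219 + Q(-2121)) = (-3392241 - 6749384)*(446219 + (-195 + (-2121)² - 1762*(-2121))) = -10141625*(446219 + (-195 + 4498641 + 3737202)) = -10141625*(446219 + 8235648) = -10141625*8681867 = -88048239413875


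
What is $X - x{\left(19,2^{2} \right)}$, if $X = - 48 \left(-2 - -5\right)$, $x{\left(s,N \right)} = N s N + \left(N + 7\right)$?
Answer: $-459$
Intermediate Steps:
$x{\left(s,N \right)} = 7 + N + s N^{2}$ ($x{\left(s,N \right)} = s N^{2} + \left(7 + N\right) = 7 + N + s N^{2}$)
$X = -144$ ($X = - 48 \left(-2 + 5\right) = \left(-48\right) 3 = -144$)
$X - x{\left(19,2^{2} \right)} = -144 - \left(7 + 2^{2} + 19 \left(2^{2}\right)^{2}\right) = -144 - \left(7 + 4 + 19 \cdot 4^{2}\right) = -144 - \left(7 + 4 + 19 \cdot 16\right) = -144 - \left(7 + 4 + 304\right) = -144 - 315 = -459$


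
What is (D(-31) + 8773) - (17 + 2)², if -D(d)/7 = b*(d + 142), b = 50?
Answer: -30438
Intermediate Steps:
D(d) = -49700 - 350*d (D(d) = -350*(d + 142) = -350*(142 + d) = -7*(7100 + 50*d) = -49700 - 350*d)
(D(-31) + 8773) - (17 + 2)² = ((-49700 - 350*(-31)) + 8773) - (17 + 2)² = ((-49700 + 10850) + 8773) - 1*19² = (-38850 + 8773) - 1*361 = -30077 - 361 = -30438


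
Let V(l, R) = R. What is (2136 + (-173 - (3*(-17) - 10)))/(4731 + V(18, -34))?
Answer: 184/427 ≈ 0.43091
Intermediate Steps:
(2136 + (-173 - (3*(-17) - 10)))/(4731 + V(18, -34)) = (2136 + (-173 - (3*(-17) - 10)))/(4731 - 34) = (2136 + (-173 - (-51 - 10)))/4697 = (2136 + (-173 - 1*(-61)))*(1/4697) = (2136 + (-173 + 61))*(1/4697) = (2136 - 112)*(1/4697) = 2024*(1/4697) = 184/427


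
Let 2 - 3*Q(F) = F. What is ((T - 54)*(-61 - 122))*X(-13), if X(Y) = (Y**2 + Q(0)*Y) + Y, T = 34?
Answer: 539240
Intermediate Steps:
Q(F) = 2/3 - F/3
X(Y) = Y**2 + 5*Y/3 (X(Y) = (Y**2 + (2/3 - 1/3*0)*Y) + Y = (Y**2 + (2/3 + 0)*Y) + Y = (Y**2 + 2*Y/3) + Y = Y**2 + 5*Y/3)
((T - 54)*(-61 - 122))*X(-13) = ((34 - 54)*(-61 - 122))*((1/3)*(-13)*(5 + 3*(-13))) = (-20*(-183))*((1/3)*(-13)*(5 - 39)) = 3660*((1/3)*(-13)*(-34)) = 3660*(442/3) = 539240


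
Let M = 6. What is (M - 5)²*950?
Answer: 950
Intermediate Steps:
(M - 5)²*950 = (6 - 5)²*950 = 1²*950 = 1*950 = 950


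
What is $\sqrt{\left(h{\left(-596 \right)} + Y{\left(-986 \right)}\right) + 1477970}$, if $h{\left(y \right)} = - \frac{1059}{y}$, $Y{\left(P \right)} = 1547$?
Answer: $\frac{\sqrt{131387185459}}{298} \approx 1216.4$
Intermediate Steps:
$h{\left(y \right)} = - \frac{1059}{y}$
$\sqrt{\left(h{\left(-596 \right)} + Y{\left(-986 \right)}\right) + 1477970} = \sqrt{\left(- \frac{1059}{-596} + 1547\right) + 1477970} = \sqrt{\left(\left(-1059\right) \left(- \frac{1}{596}\right) + 1547\right) + 1477970} = \sqrt{\left(\frac{1059}{596} + 1547\right) + 1477970} = \sqrt{\frac{923071}{596} + 1477970} = \sqrt{\frac{881793191}{596}} = \frac{\sqrt{131387185459}}{298}$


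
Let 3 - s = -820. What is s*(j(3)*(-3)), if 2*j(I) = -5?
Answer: 12345/2 ≈ 6172.5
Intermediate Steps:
s = 823 (s = 3 - 1*(-820) = 3 + 820 = 823)
j(I) = -5/2 (j(I) = (½)*(-5) = -5/2)
s*(j(3)*(-3)) = 823*(-5/2*(-3)) = 823*(15/2) = 12345/2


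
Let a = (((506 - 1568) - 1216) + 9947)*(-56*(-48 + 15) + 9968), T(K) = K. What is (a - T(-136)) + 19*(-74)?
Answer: 90615634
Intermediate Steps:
a = 90616904 (a = ((-1062 - 1216) + 9947)*(-56*(-33) + 9968) = (-2278 + 9947)*(1848 + 9968) = 7669*11816 = 90616904)
(a - T(-136)) + 19*(-74) = (90616904 - 1*(-136)) + 19*(-74) = (90616904 + 136) - 1406 = 90617040 - 1406 = 90615634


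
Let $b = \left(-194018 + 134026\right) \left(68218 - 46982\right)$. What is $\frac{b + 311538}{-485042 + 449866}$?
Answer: $\frac{636839287}{17588} \approx 36209.0$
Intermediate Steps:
$b = -1273990112$ ($b = \left(-59992\right) 21236 = -1273990112$)
$\frac{b + 311538}{-485042 + 449866} = \frac{-1273990112 + 311538}{-485042 + 449866} = - \frac{1273678574}{-35176} = \left(-1273678574\right) \left(- \frac{1}{35176}\right) = \frac{636839287}{17588}$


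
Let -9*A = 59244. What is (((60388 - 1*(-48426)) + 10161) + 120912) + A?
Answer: 699913/3 ≈ 2.3330e+5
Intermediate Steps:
A = -19748/3 (A = -⅑*59244 = -19748/3 ≈ -6582.7)
(((60388 - 1*(-48426)) + 10161) + 120912) + A = (((60388 - 1*(-48426)) + 10161) + 120912) - 19748/3 = (((60388 + 48426) + 10161) + 120912) - 19748/3 = ((108814 + 10161) + 120912) - 19748/3 = (118975 + 120912) - 19748/3 = 239887 - 19748/3 = 699913/3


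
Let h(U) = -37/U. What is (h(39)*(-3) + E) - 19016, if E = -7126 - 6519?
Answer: -424556/13 ≈ -32658.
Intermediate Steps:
E = -13645
(h(39)*(-3) + E) - 19016 = (-37/39*(-3) - 13645) - 19016 = (37/13 - 13645) - 19016 = -177348/13 - 19016 = -424556/13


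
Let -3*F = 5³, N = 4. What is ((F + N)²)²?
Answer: 163047361/81 ≈ 2.0129e+6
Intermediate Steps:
F = -125/3 (F = -⅓*5³ = -⅓*125 = -125/3 ≈ -41.667)
((F + N)²)² = ((-125/3 + 4)²)² = ((-113/3)²)² = (12769/9)² = 163047361/81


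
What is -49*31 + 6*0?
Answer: -1519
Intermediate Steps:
-49*31 + 6*0 = -1519 + 0 = -1519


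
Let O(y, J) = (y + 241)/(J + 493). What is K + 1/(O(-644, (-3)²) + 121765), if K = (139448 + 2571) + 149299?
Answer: 17806995406888/61125627 ≈ 2.9132e+5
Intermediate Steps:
O(y, J) = (241 + y)/(493 + J)
K = 291318 (K = 142019 + 149299 = 291318)
K + 1/(O(-644, (-3)²) + 121765) = 291318 + 1/((241 - 644)/(493 + (-3)²) + 121765) = 291318 + 1/(-403/(493 + 9) + 121765) = 291318 + 1/(-403/502 + 121765) = 291318 + 1/(61125627/502) = 291318 + 502/61125627 = 17806995406888/61125627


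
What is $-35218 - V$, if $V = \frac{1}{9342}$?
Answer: $- \frac{329006557}{9342} \approx -35218.0$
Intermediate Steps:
$V = \frac{1}{9342} \approx 0.00010704$
$-35218 - V = -35218 - \frac{1}{9342} = - \frac{329006557}{9342}$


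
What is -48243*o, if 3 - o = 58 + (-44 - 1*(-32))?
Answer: 2074449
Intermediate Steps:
o = -43 (o = 3 - (58 + (-44 - 1*(-32))) = 3 - (58 + (-44 + 32)) = 3 - (58 - 12) = 3 - 1*46 = 3 - 46 = -43)
-48243*o = -48243*(-43) = 2074449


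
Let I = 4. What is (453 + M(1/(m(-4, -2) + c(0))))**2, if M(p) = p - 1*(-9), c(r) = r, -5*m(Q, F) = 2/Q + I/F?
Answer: 215296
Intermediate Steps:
m(Q, F) = -4/(5*F) - 2/(5*Q) (m(Q, F) = -(2/Q + 4/F)/5 = -4/(5*F) - 2/(5*Q))
M(p) = 9 + p (M(p) = p + 9 = 9 + p)
(453 + M(1/(m(-4, -2) + c(0))))**2 = (453 + (9 + 1/((-4/5/(-2) - 2/5/(-4)) + 0)))**2 = (453 + (9 + 1/((-4/5*(-1/2) - 2/5*(-1/4)) + 0)))**2 = (453 + (9 + 1/((2/5 + 1/10) + 0)))**2 = (453 + (9 + 1/(1/2 + 0)))**2 = (453 + (9 + 1/(1/2)))**2 = (453 + (9 + 2))**2 = (453 + 11)**2 = 464**2 = 215296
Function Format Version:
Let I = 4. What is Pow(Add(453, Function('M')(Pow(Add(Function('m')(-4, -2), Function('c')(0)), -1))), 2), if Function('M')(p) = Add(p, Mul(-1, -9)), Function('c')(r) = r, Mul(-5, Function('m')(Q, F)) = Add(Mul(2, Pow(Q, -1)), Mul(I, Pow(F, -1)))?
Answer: 215296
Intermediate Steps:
Function('m')(Q, F) = Add(Mul(Rational(-4, 5), Pow(F, -1)), Mul(Rational(-2, 5), Pow(Q, -1))) (Function('m')(Q, F) = Mul(Rational(-1, 5), Add(Mul(2, Pow(Q, -1)), Mul(4, Pow(F, -1)))) = Add(Mul(Rational(-4, 5), Pow(F, -1)), Mul(Rational(-2, 5), Pow(Q, -1))))
Function('M')(p) = Add(9, p) (Function('M')(p) = Add(p, 9) = Add(9, p))
Pow(Add(453, Function('M')(Pow(Add(Function('m')(-4, -2), Function('c')(0)), -1))), 2) = Pow(Add(453, Add(9, Pow(Add(Add(Mul(Rational(-4, 5), Pow(-2, -1)), Mul(Rational(-2, 5), Pow(-4, -1))), 0), -1))), 2) = Pow(Add(453, Add(9, Pow(Add(Add(Mul(Rational(-4, 5), Rational(-1, 2)), Mul(Rational(-2, 5), Rational(-1, 4))), 0), -1))), 2) = Pow(Add(453, Add(9, Pow(Add(Add(Rational(2, 5), Rational(1, 10)), 0), -1))), 2) = Pow(Add(453, Add(9, Pow(Add(Rational(1, 2), 0), -1))), 2) = Pow(Add(453, Add(9, Pow(Rational(1, 2), -1))), 2) = Pow(Add(453, Add(9, 2)), 2) = Pow(Add(453, 11), 2) = Pow(464, 2) = 215296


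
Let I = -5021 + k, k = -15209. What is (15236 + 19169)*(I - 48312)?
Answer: -2358187510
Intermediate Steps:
I = -20230 (I = -5021 - 15209 = -20230)
(15236 + 19169)*(I - 48312) = (15236 + 19169)*(-20230 - 48312) = 34405*(-68542) = -2358187510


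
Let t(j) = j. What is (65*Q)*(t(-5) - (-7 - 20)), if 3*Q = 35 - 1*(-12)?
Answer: 67210/3 ≈ 22403.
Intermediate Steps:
Q = 47/3 (Q = (35 - 1*(-12))/3 = (35 + 12)/3 = (⅓)*47 = 47/3 ≈ 15.667)
(65*Q)*(t(-5) - (-7 - 20)) = (65*(47/3))*(-5 - (-7 - 20)) = 3055*(-5 - 1*(-27))/3 = 3055*(-5 + 27)/3 = (3055/3)*22 = 67210/3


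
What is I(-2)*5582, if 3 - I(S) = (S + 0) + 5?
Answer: 0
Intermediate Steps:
I(S) = -2 - S (I(S) = 3 - ((S + 0) + 5) = 3 - (S + 5) = 3 - (5 + S) = 3 + (-5 - S) = -2 - S)
I(-2)*5582 = (-2 - 1*(-2))*5582 = (-2 + 2)*5582 = 0*5582 = 0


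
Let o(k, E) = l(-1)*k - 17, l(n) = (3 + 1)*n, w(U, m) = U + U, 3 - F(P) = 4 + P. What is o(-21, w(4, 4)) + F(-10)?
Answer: 76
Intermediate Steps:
F(P) = -1 - P (F(P) = 3 - (4 + P) = 3 + (-4 - P) = -1 - P)
w(U, m) = 2*U
l(n) = 4*n
o(k, E) = -17 - 4*k (o(k, E) = (4*(-1))*k - 17 = -4*k - 17 = -17 - 4*k)
o(-21, w(4, 4)) + F(-10) = (-17 - 4*(-21)) + (-1 - 1*(-10)) = (-17 + 84) + (-1 + 10) = 67 + 9 = 76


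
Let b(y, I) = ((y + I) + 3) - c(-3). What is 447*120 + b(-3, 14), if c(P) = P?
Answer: 53657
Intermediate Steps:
b(y, I) = 6 + I + y (b(y, I) = ((y + I) + 3) - 1*(-3) = ((I + y) + 3) + 3 = (3 + I + y) + 3 = 6 + I + y)
447*120 + b(-3, 14) = 447*120 + (6 + 14 - 3) = 53640 + 17 = 53657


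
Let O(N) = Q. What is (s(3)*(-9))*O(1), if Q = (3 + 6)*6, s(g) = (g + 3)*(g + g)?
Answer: -17496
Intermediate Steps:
s(g) = 2*g*(3 + g) (s(g) = (3 + g)*(2*g) = 2*g*(3 + g))
Q = 54 (Q = 9*6 = 54)
O(N) = 54
(s(3)*(-9))*O(1) = ((2*3*(3 + 3))*(-9))*54 = ((2*3*6)*(-9))*54 = (36*(-9))*54 = -324*54 = -17496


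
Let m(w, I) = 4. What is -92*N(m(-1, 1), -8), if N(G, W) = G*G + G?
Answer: -1840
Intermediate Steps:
N(G, W) = G + G² (N(G, W) = G² + G = G + G²)
-92*N(m(-1, 1), -8) = -368*(1 + 4) = -368*5 = -92*20 = -1840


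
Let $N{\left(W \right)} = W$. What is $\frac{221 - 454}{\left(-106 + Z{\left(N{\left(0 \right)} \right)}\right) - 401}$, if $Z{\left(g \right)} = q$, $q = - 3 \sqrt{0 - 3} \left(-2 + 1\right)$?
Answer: $\frac{39377}{85692} + \frac{233 i \sqrt{3}}{85692} \approx 0.45952 + 0.0047095 i$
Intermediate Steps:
$q = 3 i \sqrt{3}$ ($q = - 3 \sqrt{-3} \left(-1\right) = - 3 i \sqrt{3} \left(-1\right) = - 3 \left(- i \sqrt{3}\right) = 3 i \sqrt{3} \approx 5.1962 i$)
$Z{\left(g \right)} = 3 i \sqrt{3}$
$\frac{221 - 454}{\left(-106 + Z{\left(N{\left(0 \right)} \right)}\right) - 401} = \frac{221 - 454}{\left(-106 + 3 i \sqrt{3}\right) - 401} = - \frac{233}{-507 + 3 i \sqrt{3}}$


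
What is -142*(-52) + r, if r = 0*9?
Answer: 7384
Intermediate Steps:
r = 0
-142*(-52) + r = -142*(-52) + 0 = 7384 + 0 = 7384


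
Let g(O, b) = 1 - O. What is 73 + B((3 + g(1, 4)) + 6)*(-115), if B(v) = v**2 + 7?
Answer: -10047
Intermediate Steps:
B(v) = 7 + v**2
73 + B((3 + g(1, 4)) + 6)*(-115) = 73 + (7 + ((3 + (1 - 1*1)) + 6)**2)*(-115) = 73 + (7 + ((3 + (1 - 1)) + 6)**2)*(-115) = 73 + (7 + ((3 + 0) + 6)**2)*(-115) = 73 + (7 + (3 + 6)**2)*(-115) = 73 + (7 + 9**2)*(-115) = 73 + (7 + 81)*(-115) = 73 + 88*(-115) = 73 - 10120 = -10047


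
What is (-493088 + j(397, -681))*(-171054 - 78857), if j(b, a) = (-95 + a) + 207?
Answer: 123370314527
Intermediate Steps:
j(b, a) = 112 + a
(-493088 + j(397, -681))*(-171054 - 78857) = (-493088 + (112 - 681))*(-171054 - 78857) = (-493088 - 569)*(-249911) = -493657*(-249911) = 123370314527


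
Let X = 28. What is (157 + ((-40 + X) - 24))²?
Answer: 14641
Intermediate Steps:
(157 + ((-40 + X) - 24))² = (157 + ((-40 + 28) - 24))² = (157 + (-12 - 24))² = (157 - 36)² = 121² = 14641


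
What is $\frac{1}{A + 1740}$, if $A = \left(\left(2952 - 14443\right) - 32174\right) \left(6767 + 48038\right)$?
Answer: $- \frac{1}{2393058585} \approx -4.1788 \cdot 10^{-10}$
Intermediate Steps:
$A = -2393060325$ ($A = \left(\left(2952 - 14443\right) - 32174\right) 54805 = \left(-11491 - 32174\right) 54805 = \left(-43665\right) 54805 = -2393060325$)
$\frac{1}{A + 1740} = \frac{1}{-2393060325 + 1740} = \frac{1}{-2393058585} = - \frac{1}{2393058585}$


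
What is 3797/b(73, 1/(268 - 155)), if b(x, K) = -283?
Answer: -3797/283 ≈ -13.417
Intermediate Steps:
3797/b(73, 1/(268 - 155)) = 3797/(-283) = 3797*(-1/283) = -3797/283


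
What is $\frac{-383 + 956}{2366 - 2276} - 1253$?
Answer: $- \frac{37399}{30} \approx -1246.6$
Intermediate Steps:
$\frac{-383 + 956}{2366 - 2276} - 1253 = \frac{573}{90} - 1253 = 573 \cdot \frac{1}{90} - 1253 = \frac{191}{30} - 1253 = - \frac{37399}{30}$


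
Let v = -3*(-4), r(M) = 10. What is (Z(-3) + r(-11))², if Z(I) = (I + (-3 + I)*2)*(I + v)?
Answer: 15625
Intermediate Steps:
v = 12
Z(I) = (-6 + 3*I)*(12 + I) (Z(I) = (I + (-3 + I)*2)*(I + 12) = (I + (-6 + 2*I))*(12 + I) = (-6 + 3*I)*(12 + I))
(Z(-3) + r(-11))² = ((-72 + 3*(-3)² + 30*(-3)) + 10)² = ((-72 + 3*9 - 90) + 10)² = ((-72 + 27 - 90) + 10)² = (-135 + 10)² = (-125)² = 15625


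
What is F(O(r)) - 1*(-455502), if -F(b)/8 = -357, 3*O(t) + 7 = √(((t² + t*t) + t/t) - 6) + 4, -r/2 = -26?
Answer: 458358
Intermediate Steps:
r = 52 (r = -2*(-26) = 52)
O(t) = -1 + √(-5 + 2*t²)/3 (O(t) = -7/3 + (√(((t² + t*t) + t/t) - 6) + 4)/3 = -7/3 + (√(((t² + t²) + 1) - 6) + 4)/3 = -7/3 + (√((2*t² + 1) - 6) + 4)/3 = -7/3 + (√((1 + 2*t²) - 6) + 4)/3 = -7/3 + (√(-5 + 2*t²) + 4)/3 = -7/3 + (4 + √(-5 + 2*t²))/3 = -7/3 + (4/3 + √(-5 + 2*t²)/3) = -1 + √(-5 + 2*t²)/3)
F(b) = 2856 (F(b) = -8*(-357) = 2856)
F(O(r)) - 1*(-455502) = 2856 - 1*(-455502) = 2856 + 455502 = 458358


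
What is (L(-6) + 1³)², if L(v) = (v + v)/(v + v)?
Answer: 4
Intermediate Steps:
L(v) = 1 (L(v) = (2*v)/((2*v)) = (2*v)*(1/(2*v)) = 1)
(L(-6) + 1³)² = (1 + 1³)² = (1 + 1)² = 2² = 4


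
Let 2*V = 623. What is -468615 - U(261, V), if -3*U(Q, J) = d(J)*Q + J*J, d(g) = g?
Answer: -4910045/12 ≈ -4.0917e+5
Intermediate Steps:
V = 623/2 (V = (1/2)*623 = 623/2 ≈ 311.50)
U(Q, J) = -J**2/3 - J*Q/3 (U(Q, J) = -(J*Q + J*J)/3 = -(J*Q + J**2)/3 = -(J**2 + J*Q)/3 = -J**2/3 - J*Q/3)
-468615 - U(261, V) = -468615 - 623*(-1*623/2 - 1*261)/(3*2) = -468615 - 623*(-623/2 - 261)/(3*2) = -468615 - 623*(-1145)/(3*2*2) = -468615 - 1*(-713335/12) = -468615 + 713335/12 = -4910045/12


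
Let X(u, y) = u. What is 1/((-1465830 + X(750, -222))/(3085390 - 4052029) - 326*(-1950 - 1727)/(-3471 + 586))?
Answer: -929584505/384828448926 ≈ -0.0024156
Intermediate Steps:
1/((-1465830 + X(750, -222))/(3085390 - 4052029) - 326*(-1950 - 1727)/(-3471 + 586)) = 1/((-1465830 + 750)/(3085390 - 4052029) - 326*(-1950 - 1727)/(-3471 + 586)) = 1/(-1465080/(-966639) - (-1198702)/(-2885)) = 1/(-1465080*(-1/966639) - (-1198702)*(-1)/2885) = 1/(488360/322213 - 326*3677/2885) = 1/(488360/322213 - 1198702/2885) = 1/(-384828448926/929584505) = -929584505/384828448926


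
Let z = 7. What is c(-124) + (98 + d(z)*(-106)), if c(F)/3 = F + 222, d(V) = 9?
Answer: -562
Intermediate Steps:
c(F) = 666 + 3*F (c(F) = 3*(F + 222) = 3*(222 + F) = 666 + 3*F)
c(-124) + (98 + d(z)*(-106)) = (666 + 3*(-124)) + (98 + 9*(-106)) = (666 - 372) + (98 - 954) = 294 - 856 = -562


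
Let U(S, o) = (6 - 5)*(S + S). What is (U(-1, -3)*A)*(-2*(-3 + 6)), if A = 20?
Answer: 240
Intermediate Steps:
U(S, o) = 2*S (U(S, o) = 1*(2*S) = 2*S)
(U(-1, -3)*A)*(-2*(-3 + 6)) = ((2*(-1))*20)*(-2*(-3 + 6)) = (-2*20)*(-2*3) = -40*(-6) = 240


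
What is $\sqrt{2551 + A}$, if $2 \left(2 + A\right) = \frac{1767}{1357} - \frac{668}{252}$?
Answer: $\frac{\sqrt{2069441786090}}{28497} \approx 50.481$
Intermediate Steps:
$A = - \frac{228631}{85491}$ ($A = -2 + \frac{\frac{1767}{1357} - \frac{668}{252}}{2} = -2 + \frac{1767 \cdot \frac{1}{1357} - \frac{167}{63}}{2} = -2 + \frac{\frac{1767}{1357} - \frac{167}{63}}{2} = -2 + \frac{1}{2} \left(- \frac{115298}{85491}\right) = -2 - \frac{57649}{85491} = - \frac{228631}{85491} \approx -2.6743$)
$\sqrt{2551 + A} = \sqrt{2551 - \frac{228631}{85491}} = \sqrt{\frac{217858910}{85491}} = \frac{\sqrt{2069441786090}}{28497}$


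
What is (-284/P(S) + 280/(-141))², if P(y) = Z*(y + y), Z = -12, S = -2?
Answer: 19864849/318096 ≈ 62.449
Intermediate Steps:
P(y) = -24*y (P(y) = -12*(y + y) = -24*y)
(-284/P(S) + 280/(-141))² = (-284/((-24*(-2))) + 280/(-141))² = (-284/48 + 280*(-1/141))² = (-284*1/48 - 280/141)² = (-71/12 - 280/141)² = (-4457/564)² = 19864849/318096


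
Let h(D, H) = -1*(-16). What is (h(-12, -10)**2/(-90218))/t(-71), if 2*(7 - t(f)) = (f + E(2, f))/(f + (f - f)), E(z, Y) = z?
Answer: -18176/41725825 ≈ -0.00043561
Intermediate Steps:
h(D, H) = 16
t(f) = 7 - (2 + f)/(2*f) (t(f) = 7 - (f + 2)/(2*(f + (f - f))) = 7 - (2 + f)/(2*(f + 0)) = 7 - (2 + f)/(2*f))
(h(-12, -10)**2/(-90218))/t(-71) = (16**2/(-90218))/(13/2 - 1/(-71)) = (256*(-1/90218))/(13/2 - 1*(-1/71)) = -128/(45109*(13/2 + 1/71)) = -128/(45109*925/142) = -128/45109*142/925 = -18176/41725825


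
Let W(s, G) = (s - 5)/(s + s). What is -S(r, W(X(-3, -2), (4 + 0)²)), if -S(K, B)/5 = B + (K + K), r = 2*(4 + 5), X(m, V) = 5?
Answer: 180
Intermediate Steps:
W(s, G) = (-5 + s)/(2*s) (W(s, G) = (-5 + s)/((2*s)) = (-5 + s)*(1/(2*s)) = (-5 + s)/(2*s))
r = 18 (r = 2*9 = 18)
S(K, B) = -10*K - 5*B (S(K, B) = -5*(B + (K + K)) = -5*(B + 2*K) = -10*K - 5*B)
-S(r, W(X(-3, -2), (4 + 0)²)) = -(-10*18 - 5*(-5 + 5)/(2*5)) = -(-180 - 5*0/(2*5)) = -(-180 - 5*0) = -(-180 + 0) = -1*(-180) = 180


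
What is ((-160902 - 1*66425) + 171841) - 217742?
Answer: -273228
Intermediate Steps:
((-160902 - 1*66425) + 171841) - 217742 = ((-160902 - 66425) + 171841) - 217742 = (-227327 + 171841) - 217742 = -55486 - 217742 = -273228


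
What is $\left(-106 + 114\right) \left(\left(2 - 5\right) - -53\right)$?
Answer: $400$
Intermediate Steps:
$\left(-106 + 114\right) \left(\left(2 - 5\right) - -53\right) = 8 \left(\left(2 - 5\right) + 53\right) = 8 \left(-3 + 53\right) = 8 \cdot 50 = 400$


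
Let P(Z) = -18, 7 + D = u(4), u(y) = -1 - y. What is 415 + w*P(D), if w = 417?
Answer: -7091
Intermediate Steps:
D = -12 (D = -7 + (-1 - 1*4) = -7 + (-1 - 4) = -7 - 5 = -12)
415 + w*P(D) = 415 + 417*(-18) = 415 - 7506 = -7091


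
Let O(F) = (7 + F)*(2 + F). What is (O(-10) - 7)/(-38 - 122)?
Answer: -17/160 ≈ -0.10625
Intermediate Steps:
O(F) = (2 + F)*(7 + F)
(O(-10) - 7)/(-38 - 122) = ((14 + (-10)**2 + 9*(-10)) - 7)/(-38 - 122) = ((14 + 100 - 90) - 7)/(-160) = -(24 - 7)/160 = -1/160*17 = -17/160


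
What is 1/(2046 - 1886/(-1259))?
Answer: 1259/2577800 ≈ 0.00048840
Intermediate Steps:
1/(2046 - 1886/(-1259)) = 1/(2046 - 1886*(-1/1259)) = 1/(2046 + 1886/1259) = 1/(2577800/1259) = 1259/2577800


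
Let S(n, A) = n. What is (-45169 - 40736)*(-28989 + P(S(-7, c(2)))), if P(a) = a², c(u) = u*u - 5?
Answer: 2486090700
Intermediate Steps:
c(u) = -5 + u² (c(u) = u² - 5 = -5 + u²)
(-45169 - 40736)*(-28989 + P(S(-7, c(2)))) = (-45169 - 40736)*(-28989 + (-7)²) = -85905*(-28989 + 49) = -85905*(-28940) = 2486090700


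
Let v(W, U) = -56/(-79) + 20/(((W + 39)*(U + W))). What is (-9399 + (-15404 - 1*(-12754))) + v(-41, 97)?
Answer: -26651215/2212 ≈ -12048.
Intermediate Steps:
v(W, U) = 56/79 + 20/((39 + W)*(U + W)) (v(W, U) = -56*(-1/79) + 20/(((39 + W)*(U + W))) = 56/79 + 20*(1/((39 + W)*(U + W))) = 56/79 + 20/((39 + W)*(U + W)))
(-9399 + (-15404 - 1*(-12754))) + v(-41, 97) = (-9399 + (-15404 - 1*(-12754))) + 4*(395 + 14*(-41)² + 546*97 + 546*(-41) + 14*97*(-41))/(79*((-41)² + 39*97 + 39*(-41) + 97*(-41))) = (-9399 + (-15404 + 12754)) + 4*(395 + 14*1681 + 52962 - 22386 - 55678)/(79*(1681 + 3783 - 1599 - 3977)) = (-9399 - 2650) + (4/79)*(395 + 23534 + 52962 - 22386 - 55678)/(-112) = -12049 + (4/79)*(-1/112)*(-1173) = -12049 + 1173/2212 = -26651215/2212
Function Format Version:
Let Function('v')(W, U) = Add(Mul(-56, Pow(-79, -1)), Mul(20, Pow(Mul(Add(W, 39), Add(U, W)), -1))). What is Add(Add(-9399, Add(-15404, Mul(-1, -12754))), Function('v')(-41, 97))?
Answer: Rational(-26651215, 2212) ≈ -12048.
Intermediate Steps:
Function('v')(W, U) = Add(Rational(56, 79), Mul(20, Pow(Add(39, W), -1), Pow(Add(U, W), -1))) (Function('v')(W, U) = Add(Mul(-56, Rational(-1, 79)), Mul(20, Pow(Mul(Add(39, W), Add(U, W)), -1))) = Add(Rational(56, 79), Mul(20, Mul(Pow(Add(39, W), -1), Pow(Add(U, W), -1)))) = Add(Rational(56, 79), Mul(20, Pow(Add(39, W), -1), Pow(Add(U, W), -1))))
Add(Add(-9399, Add(-15404, Mul(-1, -12754))), Function('v')(-41, 97)) = Add(Add(-9399, Add(-15404, Mul(-1, -12754))), Mul(Rational(4, 79), Pow(Add(Pow(-41, 2), Mul(39, 97), Mul(39, -41), Mul(97, -41)), -1), Add(395, Mul(14, Pow(-41, 2)), Mul(546, 97), Mul(546, -41), Mul(14, 97, -41)))) = Add(Add(-9399, Add(-15404, 12754)), Mul(Rational(4, 79), Pow(Add(1681, 3783, -1599, -3977), -1), Add(395, Mul(14, 1681), 52962, -22386, -55678))) = Add(Add(-9399, -2650), Mul(Rational(4, 79), Pow(-112, -1), Add(395, 23534, 52962, -22386, -55678))) = Add(-12049, Mul(Rational(4, 79), Rational(-1, 112), -1173)) = Add(-12049, Rational(1173, 2212)) = Rational(-26651215, 2212)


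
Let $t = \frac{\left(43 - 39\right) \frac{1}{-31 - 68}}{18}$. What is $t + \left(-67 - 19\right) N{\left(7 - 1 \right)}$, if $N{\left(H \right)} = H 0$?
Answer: $- \frac{2}{891} \approx -0.0022447$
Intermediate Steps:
$N{\left(H \right)} = 0$
$t = - \frac{2}{891}$ ($t = \frac{4}{-99} \cdot \frac{1}{18} = 4 \left(- \frac{1}{99}\right) \frac{1}{18} = \left(- \frac{4}{99}\right) \frac{1}{18} = - \frac{2}{891} \approx -0.0022447$)
$t + \left(-67 - 19\right) N{\left(7 - 1 \right)} = - \frac{2}{891} + \left(-67 - 19\right) 0 = - \frac{2}{891} - 0 = - \frac{2}{891} + 0 = - \frac{2}{891}$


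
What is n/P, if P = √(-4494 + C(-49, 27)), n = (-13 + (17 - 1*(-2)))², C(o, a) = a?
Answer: -12*I*√4467/1489 ≈ -0.53864*I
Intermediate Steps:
n = 36 (n = (-13 + (17 + 2))² = (-13 + 19)² = 6² = 36)
P = I*√4467 (P = √(-4494 + 27) = √(-4467) = I*√4467 ≈ 66.836*I)
n/P = 36/((I*√4467)) = 36*(-I*√4467/4467) = -12*I*√4467/1489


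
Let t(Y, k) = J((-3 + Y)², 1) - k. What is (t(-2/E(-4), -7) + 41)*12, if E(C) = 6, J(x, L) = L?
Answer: 588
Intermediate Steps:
t(Y, k) = 1 - k
(t(-2/E(-4), -7) + 41)*12 = ((1 - 1*(-7)) + 41)*12 = ((1 + 7) + 41)*12 = (8 + 41)*12 = 49*12 = 588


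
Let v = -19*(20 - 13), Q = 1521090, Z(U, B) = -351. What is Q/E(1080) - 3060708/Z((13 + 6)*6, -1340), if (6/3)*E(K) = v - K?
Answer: 881611208/141921 ≈ 6212.0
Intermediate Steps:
v = -133 (v = -19*7 = -133)
E(K) = -133/2 - K/2 (E(K) = (-133 - K)/2 = -133/2 - K/2)
Q/E(1080) - 3060708/Z((13 + 6)*6, -1340) = 1521090/(-133/2 - ½*1080) - 3060708/(-351) = 1521090/(-133/2 - 540) - 3060708*(-1/351) = 1521090/(-1213/2) + 1020236/117 = 1521090*(-2/1213) + 1020236/117 = -3042180/1213 + 1020236/117 = 881611208/141921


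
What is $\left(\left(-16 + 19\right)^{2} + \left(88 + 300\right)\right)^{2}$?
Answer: $157609$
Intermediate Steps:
$\left(\left(-16 + 19\right)^{2} + \left(88 + 300\right)\right)^{2} = \left(3^{2} + 388\right)^{2} = \left(9 + 388\right)^{2} = 397^{2} = 157609$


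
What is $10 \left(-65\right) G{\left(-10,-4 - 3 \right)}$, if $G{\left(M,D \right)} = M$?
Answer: $6500$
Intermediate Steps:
$10 \left(-65\right) G{\left(-10,-4 - 3 \right)} = 10 \left(-65\right) \left(-10\right) = \left(-650\right) \left(-10\right) = 6500$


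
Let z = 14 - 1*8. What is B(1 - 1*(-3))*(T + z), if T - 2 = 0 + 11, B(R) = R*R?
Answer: 304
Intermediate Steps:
B(R) = R²
z = 6 (z = 14 - 8 = 6)
T = 13 (T = 2 + (0 + 11) = 2 + 11 = 13)
B(1 - 1*(-3))*(T + z) = (1 - 1*(-3))²*(13 + 6) = (1 + 3)²*19 = 4²*19 = 16*19 = 304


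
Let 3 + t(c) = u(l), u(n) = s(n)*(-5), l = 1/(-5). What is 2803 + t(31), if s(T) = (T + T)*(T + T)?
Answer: 13996/5 ≈ 2799.2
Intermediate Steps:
s(T) = 4*T**2 (s(T) = (2*T)*(2*T) = 4*T**2)
l = -1/5 ≈ -0.20000
u(n) = -20*n**2 (u(n) = (4*n**2)*(-5) = -20*n**2)
t(c) = -19/5 (t(c) = -3 - 20*(-1/5)**2 = -3 - 20*1/25 = -3 - 4/5 = -19/5)
2803 + t(31) = 2803 - 19/5 = 13996/5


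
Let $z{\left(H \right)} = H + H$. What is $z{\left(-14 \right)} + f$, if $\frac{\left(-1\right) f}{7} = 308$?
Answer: $-2184$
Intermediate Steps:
$f = -2156$ ($f = \left(-7\right) 308 = -2156$)
$z{\left(H \right)} = 2 H$
$z{\left(-14 \right)} + f = 2 \left(-14\right) - 2156 = -28 - 2156 = -2184$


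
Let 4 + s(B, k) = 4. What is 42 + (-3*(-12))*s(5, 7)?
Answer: 42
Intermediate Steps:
s(B, k) = 0 (s(B, k) = -4 + 4 = 0)
42 + (-3*(-12))*s(5, 7) = 42 - 3*(-12)*0 = 42 + 36*0 = 42 + 0 = 42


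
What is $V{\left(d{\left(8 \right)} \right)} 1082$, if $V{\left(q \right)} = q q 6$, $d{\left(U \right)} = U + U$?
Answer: $1661952$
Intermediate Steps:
$d{\left(U \right)} = 2 U$
$V{\left(q \right)} = 6 q^{2}$ ($V{\left(q \right)} = q^{2} \cdot 6 = 6 q^{2}$)
$V{\left(d{\left(8 \right)} \right)} 1082 = 6 \left(2 \cdot 8\right)^{2} \cdot 1082 = 6 \cdot 16^{2} \cdot 1082 = 6 \cdot 256 \cdot 1082 = 1536 \cdot 1082 = 1661952$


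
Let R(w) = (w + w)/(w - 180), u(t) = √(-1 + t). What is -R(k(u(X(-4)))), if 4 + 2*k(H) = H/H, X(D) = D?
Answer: -2/121 ≈ -0.016529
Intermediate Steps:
k(H) = -3/2 (k(H) = -2 + (H/H)/2 = -2 + (½)*1 = -2 + ½ = -3/2)
R(w) = 2*w/(-180 + w) (R(w) = (2*w)/(-180 + w) = 2*w/(-180 + w))
-R(k(u(X(-4)))) = -2*(-3)/(2*(-180 - 3/2)) = -2*(-3)/(2*(-363/2)) = -2*(-3)*(-2)/(2*363) = -1*2/121 = -2/121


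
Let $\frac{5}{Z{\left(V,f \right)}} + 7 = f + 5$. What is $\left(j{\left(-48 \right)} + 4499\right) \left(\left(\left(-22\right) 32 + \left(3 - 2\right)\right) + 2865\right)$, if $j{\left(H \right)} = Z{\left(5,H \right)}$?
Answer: $\frac{48633109}{5} \approx 9.7266 \cdot 10^{6}$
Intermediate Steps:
$Z{\left(V,f \right)} = \frac{5}{-2 + f}$ ($Z{\left(V,f \right)} = \frac{5}{-7 + \left(f + 5\right)} = \frac{5}{-7 + \left(5 + f\right)} = \frac{5}{-2 + f}$)
$j{\left(H \right)} = \frac{5}{-2 + H}$
$\left(j{\left(-48 \right)} + 4499\right) \left(\left(\left(-22\right) 32 + \left(3 - 2\right)\right) + 2865\right) = \left(\frac{5}{-2 - 48} + 4499\right) \left(\left(\left(-22\right) 32 + \left(3 - 2\right)\right) + 2865\right) = \left(\frac{5}{-50} + 4499\right) \left(\left(-704 + \left(3 - 2\right)\right) + 2865\right) = \left(5 \left(- \frac{1}{50}\right) + 4499\right) \left(\left(-704 + 1\right) + 2865\right) = \left(- \frac{1}{10} + 4499\right) \left(-703 + 2865\right) = \frac{44989}{10} \cdot 2162 = \frac{48633109}{5}$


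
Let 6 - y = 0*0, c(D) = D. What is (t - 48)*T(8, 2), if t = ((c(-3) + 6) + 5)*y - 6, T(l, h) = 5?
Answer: -30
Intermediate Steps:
y = 6 (y = 6 - 0*0 = 6 - 1*0 = 6 + 0 = 6)
t = 42 (t = ((-3 + 6) + 5)*6 - 6 = (3 + 5)*6 - 6 = 8*6 - 6 = 48 - 6 = 42)
(t - 48)*T(8, 2) = (42 - 48)*5 = -6*5 = -30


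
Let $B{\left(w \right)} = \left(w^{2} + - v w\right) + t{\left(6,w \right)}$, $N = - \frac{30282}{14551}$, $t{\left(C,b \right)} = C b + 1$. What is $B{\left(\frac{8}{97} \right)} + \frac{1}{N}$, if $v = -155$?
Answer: $\frac{3933262979}{284923338} \approx 13.805$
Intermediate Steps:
$t{\left(C,b \right)} = 1 + C b$
$N = - \frac{30282}{14551}$ ($N = \left(-30282\right) \frac{1}{14551} = - \frac{30282}{14551} \approx -2.0811$)
$B{\left(w \right)} = 1 + w^{2} + 161 w$ ($B{\left(w \right)} = \left(w^{2} + \left(-1\right) \left(-155\right) w\right) + \left(1 + 6 w\right) = \left(w^{2} + 155 w\right) + \left(1 + 6 w\right) = 1 + w^{2} + 161 w$)
$B{\left(\frac{8}{97} \right)} + \frac{1}{N} = \left(1 + \left(\frac{8}{97}\right)^{2} + 161 \cdot \frac{8}{97}\right) + \frac{1}{- \frac{30282}{14551}} = \left(1 + \left(8 \cdot \frac{1}{97}\right)^{2} + 161 \cdot 8 \cdot \frac{1}{97}\right) - \frac{14551}{30282} = \left(1 + \left(\frac{8}{97}\right)^{2} + 161 \cdot \frac{8}{97}\right) - \frac{14551}{30282} = \left(1 + \frac{64}{9409} + \frac{1288}{97}\right) - \frac{14551}{30282} = \frac{134409}{9409} - \frac{14551}{30282} = \frac{3933262979}{284923338}$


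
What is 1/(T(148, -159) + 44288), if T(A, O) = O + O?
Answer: 1/43970 ≈ 2.2743e-5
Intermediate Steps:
T(A, O) = 2*O
1/(T(148, -159) + 44288) = 1/(2*(-159) + 44288) = 1/(-318 + 44288) = 1/43970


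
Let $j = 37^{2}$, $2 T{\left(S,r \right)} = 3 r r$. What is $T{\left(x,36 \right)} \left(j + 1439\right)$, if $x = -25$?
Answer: $5458752$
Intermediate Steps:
$T{\left(S,r \right)} = \frac{3 r^{2}}{2}$ ($T{\left(S,r \right)} = \frac{3 r r}{2} = \frac{3 r^{2}}{2}$)
$j = 1369$
$T{\left(x,36 \right)} \left(j + 1439\right) = \frac{3 \cdot 36^{2}}{2} \left(1369 + 1439\right) = \frac{3}{2} \cdot 1296 \cdot 2808 = 1944 \cdot 2808 = 5458752$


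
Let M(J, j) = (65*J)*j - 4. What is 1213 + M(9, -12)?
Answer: -5811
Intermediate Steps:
M(J, j) = -4 + 65*J*j (M(J, j) = 65*J*j - 4 = -4 + 65*J*j)
1213 + M(9, -12) = 1213 + (-4 + 65*9*(-12)) = 1213 + (-4 - 7020) = 1213 - 7024 = -5811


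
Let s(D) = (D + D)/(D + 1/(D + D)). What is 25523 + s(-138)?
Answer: 972221723/38089 ≈ 25525.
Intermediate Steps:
s(D) = 2*D/(D + 1/(2*D)) (s(D) = (2*D)/(D + 1/(2*D)) = 2*D/(D + 1/(2*D)))
25523 + s(-138) = 25523 + 4*(-138)²/(1 + 2*(-138)²) = 25523 + 4*19044/(1 + 2*19044) = 25523 + 4*19044/(1 + 38088) = 25523 + 4*19044/38089 = 25523 + 4*19044*(1/38089) = 25523 + 76176/38089 = 972221723/38089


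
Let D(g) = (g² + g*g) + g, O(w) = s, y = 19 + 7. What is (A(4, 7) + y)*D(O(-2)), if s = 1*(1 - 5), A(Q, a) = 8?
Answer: 952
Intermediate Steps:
y = 26
s = -4 (s = 1*(-4) = -4)
O(w) = -4
D(g) = g + 2*g² (D(g) = (g² + g²) + g = 2*g² + g = g + 2*g²)
(A(4, 7) + y)*D(O(-2)) = (8 + 26)*(-4*(1 + 2*(-4))) = 34*(-4*(1 - 8)) = 34*(-4*(-7)) = 34*28 = 952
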